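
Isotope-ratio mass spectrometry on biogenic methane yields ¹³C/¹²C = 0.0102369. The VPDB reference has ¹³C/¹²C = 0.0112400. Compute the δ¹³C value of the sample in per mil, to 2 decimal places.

-89.24 per mil

δ¹³C = (R_sample / R_standard − 1) × 1000
R_sample / R_standard = 0.0102369 / 0.0112400 = 0.910756
δ¹³C = (0.910756 − 1) × 1000 = -89.244 per mil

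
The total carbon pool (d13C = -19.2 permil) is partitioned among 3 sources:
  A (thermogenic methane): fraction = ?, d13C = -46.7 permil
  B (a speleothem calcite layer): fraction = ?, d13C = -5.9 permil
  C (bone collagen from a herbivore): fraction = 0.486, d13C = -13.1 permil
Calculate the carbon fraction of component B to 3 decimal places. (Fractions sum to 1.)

0.274

Let f_B and f_A be the unknown fractions; fractions sum to 1 so f_B + f_A = 0.514.
Mass balance: Σ fᵢ·δᵢ = δ_bulk ⇒ f_B·(-5.9) + f_A·(-46.7) = -19.2 − (-6.367) = -12.833
Substitute f_A = 0.514 − f_B:
f_B·(-5.9 − -46.7) = -12.833 − 0.514×(-46.7) = 11.170
f_B = 11.170 / 40.8 = 0.2738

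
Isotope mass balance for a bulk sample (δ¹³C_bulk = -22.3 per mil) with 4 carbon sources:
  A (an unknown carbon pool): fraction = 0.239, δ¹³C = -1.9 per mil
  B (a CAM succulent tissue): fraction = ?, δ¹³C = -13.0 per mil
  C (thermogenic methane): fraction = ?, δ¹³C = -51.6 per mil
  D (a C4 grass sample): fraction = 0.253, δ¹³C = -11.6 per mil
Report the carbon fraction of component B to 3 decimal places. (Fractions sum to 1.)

Let f_B and f_C be the unknown fractions; fractions sum to 1 so f_B + f_C = 0.508.
Mass balance: Σ fᵢ·δᵢ = δ_bulk ⇒ f_B·(-13.0) + f_C·(-51.6) = -22.3 − (-3.389) = -18.911
Substitute f_C = 0.508 − f_B:
f_B·(-13.0 − -51.6) = -18.911 − 0.508×(-51.6) = 7.302
f_B = 7.302 / 38.6 = 0.1892

0.189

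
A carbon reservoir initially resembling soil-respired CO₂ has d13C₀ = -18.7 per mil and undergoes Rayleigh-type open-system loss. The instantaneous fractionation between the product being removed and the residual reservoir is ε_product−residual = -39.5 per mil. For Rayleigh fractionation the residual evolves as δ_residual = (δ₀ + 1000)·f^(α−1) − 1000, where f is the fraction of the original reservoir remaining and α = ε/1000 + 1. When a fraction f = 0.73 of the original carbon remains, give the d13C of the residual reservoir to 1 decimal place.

-6.4 per mil

Rayleigh residual: δ_res = (δ₀ + 1000)·f^(α−1) − 1000
α = ε/1000 + 1 = 0.96050, so α − 1 = -0.03950
f^(α−1) = 0.73^(-0.03950) = 1.012509
δ_res = (-18.7 + 1000) × 1.012509 − 1000 = 993.575 − 1000 = -6.43 per mil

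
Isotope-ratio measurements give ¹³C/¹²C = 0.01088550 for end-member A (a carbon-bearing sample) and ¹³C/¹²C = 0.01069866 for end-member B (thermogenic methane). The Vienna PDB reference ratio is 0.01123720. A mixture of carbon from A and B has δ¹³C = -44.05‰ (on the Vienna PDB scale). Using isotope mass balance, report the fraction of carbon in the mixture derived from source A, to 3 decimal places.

0.233

δ_A = (0.01088550/0.01123720 − 1)×1000 = (0.968702 − 1)×1000 = -31.298‰
δ_B = (0.01069866/0.01123720 − 1)×1000 = (0.952075 − 1)×1000 = -47.925‰
f_A = (δ_mix − δ_B)/(δ_A − δ_B) = (-44.05 − (-47.925))/(-31.298 − (-47.925))
f_A = 3.875 / 16.627 = 0.2330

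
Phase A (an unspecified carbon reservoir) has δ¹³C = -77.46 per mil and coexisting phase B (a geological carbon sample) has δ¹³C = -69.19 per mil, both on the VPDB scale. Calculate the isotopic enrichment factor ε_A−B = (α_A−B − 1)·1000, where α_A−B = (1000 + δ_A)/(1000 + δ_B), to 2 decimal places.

α_A−B = (1000 + -77.46) / (1000 + -69.19) = 922.54 / 930.81 = 0.991115
ε_A−B = (0.991115 − 1) × 1000 = -8.885 per mil
(The approximation ε ≈ δ_A − δ_B would give -8.27 per mil.)

-8.88 per mil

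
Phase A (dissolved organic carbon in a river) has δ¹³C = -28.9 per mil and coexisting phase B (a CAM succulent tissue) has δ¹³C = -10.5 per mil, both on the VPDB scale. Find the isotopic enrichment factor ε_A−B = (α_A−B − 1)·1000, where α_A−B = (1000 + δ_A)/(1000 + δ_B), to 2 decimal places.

α_A−B = (1000 + -28.9) / (1000 + -10.5) = 971.1 / 989.5 = 0.981405
ε_A−B = (0.981405 − 1) × 1000 = -18.595 per mil
(The approximation ε ≈ δ_A − δ_B would give -18.4 per mil.)

-18.60 per mil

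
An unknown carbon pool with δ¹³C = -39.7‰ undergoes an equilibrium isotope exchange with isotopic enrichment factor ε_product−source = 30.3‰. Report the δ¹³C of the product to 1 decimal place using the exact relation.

To first order, δ_product ≈ δ_source + ε = -9.4‰.
Exactly, δ_product = (δ_source + 1000)·(ε/1000 + 1) − 1000.
δ_product = (-39.7 + 1000) × (30.3/1000 + 1) − 1000
δ_product = -10.60‰

-10.6‰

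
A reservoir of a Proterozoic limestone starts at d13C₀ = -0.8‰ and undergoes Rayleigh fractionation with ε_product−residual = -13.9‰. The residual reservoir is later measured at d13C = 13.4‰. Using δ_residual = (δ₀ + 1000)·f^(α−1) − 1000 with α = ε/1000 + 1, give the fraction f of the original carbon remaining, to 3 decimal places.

α − 1 = ε/1000 = -0.0139
(δ_res + 1000)/(δ₀ + 1000) = (13.4 + 1000)/(-0.8 + 1000) = 1013.4/999.2 = 1.014211
f = 1.014211^(1/-0.0139) = exp(ln(1.014211)/-0.0139) = exp(0.01411/-0.0139)
f = exp(-1.0152) = 0.3623

0.362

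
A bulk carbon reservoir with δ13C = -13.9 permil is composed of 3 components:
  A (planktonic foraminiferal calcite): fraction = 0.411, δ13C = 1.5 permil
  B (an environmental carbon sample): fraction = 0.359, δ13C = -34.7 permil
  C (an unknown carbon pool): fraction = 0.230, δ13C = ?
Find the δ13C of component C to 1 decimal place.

-9.0 permil

Isotope mass balance: δ_bulk = Σ fᵢ·δᵢ.
-13.9 = 0.411×(1.5) + 0.359×(-34.7) + 0.230×δ_C
0.230·δ_C = -13.9 − (-11.841) = -2.059
δ_C = -2.059 / 0.230 = -8.95 permil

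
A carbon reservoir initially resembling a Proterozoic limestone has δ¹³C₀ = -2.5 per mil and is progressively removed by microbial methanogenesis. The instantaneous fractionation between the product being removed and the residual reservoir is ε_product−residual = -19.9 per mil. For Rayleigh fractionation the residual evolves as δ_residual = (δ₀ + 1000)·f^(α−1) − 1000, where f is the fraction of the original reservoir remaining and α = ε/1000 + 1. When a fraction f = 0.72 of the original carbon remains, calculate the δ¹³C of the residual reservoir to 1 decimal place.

Rayleigh residual: δ_res = (δ₀ + 1000)·f^(α−1) − 1000
α = ε/1000 + 1 = 0.98010, so α − 1 = -0.01990
f^(α−1) = 0.72^(-0.01990) = 1.006559
δ_res = (-2.5 + 1000) × 1.006559 − 1000 = 1004.042 − 1000 = 4.04 per mil

4.0 per mil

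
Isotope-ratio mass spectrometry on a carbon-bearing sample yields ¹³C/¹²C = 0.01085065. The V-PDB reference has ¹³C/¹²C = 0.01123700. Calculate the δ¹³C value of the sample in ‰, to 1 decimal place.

-34.4‰

δ¹³C = (R_sample / R_standard − 1) × 1000
R_sample / R_standard = 0.01085065 / 0.01123700 = 0.965618
δ¹³C = (0.965618 − 1) × 1000 = -34.38‰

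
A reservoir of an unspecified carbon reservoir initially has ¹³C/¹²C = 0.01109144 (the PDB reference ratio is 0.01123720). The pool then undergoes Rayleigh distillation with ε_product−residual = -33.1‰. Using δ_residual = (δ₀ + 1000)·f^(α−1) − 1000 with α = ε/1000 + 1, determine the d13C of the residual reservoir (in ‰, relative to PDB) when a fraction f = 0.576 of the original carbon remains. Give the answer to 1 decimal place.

δ₀ = (0.01109144/0.01123720 − 1)×1000 = (0.987029 − 1)×1000 = -12.971‰
α − 1 = ε/1000 = -0.0331
f^(α−1) = 0.576^(-0.0331) = 1.018427
δ_res = (-12.971 + 1000) × 1.018427 − 1000 = 1005.217 − 1000 = 5.22‰

5.2‰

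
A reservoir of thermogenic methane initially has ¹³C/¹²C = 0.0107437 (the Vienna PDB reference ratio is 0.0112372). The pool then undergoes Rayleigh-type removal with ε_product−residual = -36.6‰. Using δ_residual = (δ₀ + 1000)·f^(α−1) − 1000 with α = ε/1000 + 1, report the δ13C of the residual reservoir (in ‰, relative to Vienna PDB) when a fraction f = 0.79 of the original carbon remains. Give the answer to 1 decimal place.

δ₀ = (0.0107437/0.0112372 − 1)×1000 = (0.956083 − 1)×1000 = -43.917‰
α − 1 = ε/1000 = -0.0366
f^(α−1) = 0.79^(-0.0366) = 1.008665
δ_res = (-43.917 + 1000) × 1.008665 − 1000 = 964.368 − 1000 = -35.63‰

-35.6‰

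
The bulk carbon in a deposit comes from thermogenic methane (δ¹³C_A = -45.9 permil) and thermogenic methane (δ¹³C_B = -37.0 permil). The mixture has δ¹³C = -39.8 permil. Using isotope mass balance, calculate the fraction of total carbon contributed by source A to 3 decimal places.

δ_mix = f_A·δ_A + (1 − f_A)·δ_B  ⇒  f_A = (δ_mix − δ_B)/(δ_A − δ_B)
f_A = (-39.8 − (-37.0)) / (-45.9 − (-37.0))
f_A = -2.8 / -8.9 = 0.3146

0.315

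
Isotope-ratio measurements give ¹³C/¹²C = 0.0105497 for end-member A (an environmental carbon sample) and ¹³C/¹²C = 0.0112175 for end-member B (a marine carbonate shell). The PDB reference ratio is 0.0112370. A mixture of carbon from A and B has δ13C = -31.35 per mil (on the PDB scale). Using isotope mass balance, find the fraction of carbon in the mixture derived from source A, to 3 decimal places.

δ_A = (0.0105497/0.0112370 − 1)×1000 = (0.938836 − 1)×1000 = -61.164 per mil
δ_B = (0.0112175/0.0112370 − 1)×1000 = (0.998265 − 1)×1000 = -1.735 per mil
f_A = (δ_mix − δ_B)/(δ_A − δ_B) = (-31.35 − (-1.735))/(-61.164 − (-1.735))
f_A = -29.615 / -59.429 = 0.4983

0.498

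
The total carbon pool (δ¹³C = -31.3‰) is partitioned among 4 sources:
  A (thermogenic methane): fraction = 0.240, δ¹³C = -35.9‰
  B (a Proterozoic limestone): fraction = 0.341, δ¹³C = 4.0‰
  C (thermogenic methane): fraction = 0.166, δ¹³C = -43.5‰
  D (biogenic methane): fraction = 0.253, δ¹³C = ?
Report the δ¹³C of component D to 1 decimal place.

-66.5‰

Isotope mass balance: δ_bulk = Σ fᵢ·δᵢ.
-31.3 = 0.240×(-35.9) + 0.341×(4.0) + 0.166×(-43.5) + 0.253×δ_D
0.253·δ_D = -31.3 − (-14.473) = -16.827
δ_D = -16.827 / 0.253 = -66.51‰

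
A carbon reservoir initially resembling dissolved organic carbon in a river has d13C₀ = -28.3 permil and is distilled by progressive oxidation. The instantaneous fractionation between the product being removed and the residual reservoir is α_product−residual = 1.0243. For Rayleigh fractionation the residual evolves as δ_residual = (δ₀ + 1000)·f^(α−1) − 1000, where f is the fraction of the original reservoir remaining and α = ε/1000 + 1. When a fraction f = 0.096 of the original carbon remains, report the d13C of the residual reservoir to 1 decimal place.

Rayleigh residual: δ_res = (δ₀ + 1000)·f^(α−1) − 1000
α − 1 = 0.02430
f^(α−1) = 0.096^(0.02430) = 0.944646
δ_res = (-28.3 + 1000) × 0.944646 − 1000 = 917.913 − 1000 = -82.09 permil

-82.1 permil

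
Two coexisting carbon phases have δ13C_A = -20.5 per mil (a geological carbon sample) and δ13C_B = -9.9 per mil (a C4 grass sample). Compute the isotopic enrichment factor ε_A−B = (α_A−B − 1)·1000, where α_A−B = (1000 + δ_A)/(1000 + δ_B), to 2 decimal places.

-10.71 per mil

α_A−B = (1000 + -20.5) / (1000 + -9.9) = 979.5 / 990.1 = 0.989294
ε_A−B = (0.989294 − 1) × 1000 = -10.706 per mil
(The approximation ε ≈ δ_A − δ_B would give -10.6 per mil.)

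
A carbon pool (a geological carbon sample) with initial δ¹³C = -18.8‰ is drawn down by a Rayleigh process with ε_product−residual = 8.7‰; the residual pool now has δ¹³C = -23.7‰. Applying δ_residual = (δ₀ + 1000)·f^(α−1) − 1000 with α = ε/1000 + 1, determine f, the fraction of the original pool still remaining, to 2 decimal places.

α − 1 = ε/1000 = 0.0087
(δ_res + 1000)/(δ₀ + 1000) = (-23.7 + 1000)/(-18.8 + 1000) = 976.3/981.2 = 0.995006
f = 0.995006^(1/0.0087) = exp(ln(0.995006)/0.0087) = exp(-0.00501/0.0087)
f = exp(-0.5754) = 0.5625

0.56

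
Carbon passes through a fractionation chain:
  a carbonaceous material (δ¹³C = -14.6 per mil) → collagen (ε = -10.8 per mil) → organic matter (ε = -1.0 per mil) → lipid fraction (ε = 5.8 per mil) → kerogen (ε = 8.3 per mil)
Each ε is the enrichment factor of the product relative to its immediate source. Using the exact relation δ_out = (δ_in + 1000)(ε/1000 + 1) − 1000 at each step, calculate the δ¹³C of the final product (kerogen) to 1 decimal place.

step 1: δ = (-14.60 + 1000)·(-10.8/1000 + 1) − 1000 = -25.24 per mil
step 2: δ = (-25.24 + 1000)·(-1.0/1000 + 1) − 1000 = -26.22 per mil
step 3: δ = (-26.22 + 1000)·(5.8/1000 + 1) − 1000 = -20.57 per mil
step 4: δ = (-20.57 + 1000)·(8.3/1000 + 1) − 1000 = -12.44 per mil

-12.4 per mil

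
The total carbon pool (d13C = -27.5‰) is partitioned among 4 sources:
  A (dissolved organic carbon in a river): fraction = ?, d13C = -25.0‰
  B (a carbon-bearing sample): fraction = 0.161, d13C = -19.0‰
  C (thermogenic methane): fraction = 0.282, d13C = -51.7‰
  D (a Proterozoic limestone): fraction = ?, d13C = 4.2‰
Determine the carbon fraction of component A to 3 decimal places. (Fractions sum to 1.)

Let f_A and f_D be the unknown fractions; fractions sum to 1 so f_A + f_D = 0.557.
Mass balance: Σ fᵢ·δᵢ = δ_bulk ⇒ f_A·(-25.0) + f_D·(4.2) = -27.5 − (-17.638) = -9.862
Substitute f_D = 0.557 − f_A:
f_A·(-25.0 − 4.2) = -9.862 − 0.557×(4.2) = -12.201
f_A = -12.201 / -29.2 = 0.4178

0.418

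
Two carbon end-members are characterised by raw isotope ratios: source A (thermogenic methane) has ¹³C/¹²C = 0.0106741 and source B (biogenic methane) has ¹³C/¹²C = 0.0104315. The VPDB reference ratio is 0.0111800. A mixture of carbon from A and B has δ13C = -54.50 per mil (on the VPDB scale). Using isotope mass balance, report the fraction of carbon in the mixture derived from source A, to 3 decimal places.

0.574

δ_A = (0.0106741/0.0111800 − 1)×1000 = (0.954750 − 1)×1000 = -45.250 per mil
δ_B = (0.0104315/0.0111800 − 1)×1000 = (0.933050 − 1)×1000 = -66.950 per mil
f_A = (δ_mix − δ_B)/(δ_A − δ_B) = (-54.50 − (-66.950))/(-45.250 − (-66.950))
f_A = 12.450 / 21.699 = 0.5737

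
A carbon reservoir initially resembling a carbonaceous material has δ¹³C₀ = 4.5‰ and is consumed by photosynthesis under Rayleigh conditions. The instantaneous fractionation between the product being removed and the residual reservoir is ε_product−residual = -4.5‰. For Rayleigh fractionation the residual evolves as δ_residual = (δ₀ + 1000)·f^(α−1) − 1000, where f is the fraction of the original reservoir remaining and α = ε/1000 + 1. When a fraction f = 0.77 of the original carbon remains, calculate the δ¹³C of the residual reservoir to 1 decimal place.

Rayleigh residual: δ_res = (δ₀ + 1000)·f^(α−1) − 1000
α = ε/1000 + 1 = 0.99550, so α − 1 = -0.00450
f^(α−1) = 0.77^(-0.00450) = 1.001177
δ_res = (4.5 + 1000) × 1.001177 − 1000 = 1005.682 − 1000 = 5.68‰

5.7‰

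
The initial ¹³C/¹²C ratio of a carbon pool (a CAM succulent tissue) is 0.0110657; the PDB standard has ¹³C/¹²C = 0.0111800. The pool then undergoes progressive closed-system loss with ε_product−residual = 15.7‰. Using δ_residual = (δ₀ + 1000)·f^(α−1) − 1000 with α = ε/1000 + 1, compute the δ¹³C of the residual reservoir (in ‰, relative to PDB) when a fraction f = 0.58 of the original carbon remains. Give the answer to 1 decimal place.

δ₀ = (0.0110657/0.0111800 − 1)×1000 = (0.989776 − 1)×1000 = -10.224‰
α − 1 = ε/1000 = 0.0157
f^(α−1) = 0.58^(0.0157) = 0.991484
δ_res = (-10.224 + 1000) × 0.991484 − 1000 = 981.348 − 1000 = -18.65‰

-18.7‰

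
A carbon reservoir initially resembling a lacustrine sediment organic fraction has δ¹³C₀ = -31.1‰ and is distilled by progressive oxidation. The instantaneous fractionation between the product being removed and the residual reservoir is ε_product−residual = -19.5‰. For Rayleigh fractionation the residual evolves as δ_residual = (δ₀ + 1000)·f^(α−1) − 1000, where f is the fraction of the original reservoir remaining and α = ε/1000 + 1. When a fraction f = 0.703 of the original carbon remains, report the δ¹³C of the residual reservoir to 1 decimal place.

-24.4‰

Rayleigh residual: δ_res = (δ₀ + 1000)·f^(α−1) − 1000
α = ε/1000 + 1 = 0.98050, so α − 1 = -0.01950
f^(α−1) = 0.703^(-0.01950) = 1.006895
δ_res = (-31.1 + 1000) × 1.006895 − 1000 = 975.581 − 1000 = -24.42‰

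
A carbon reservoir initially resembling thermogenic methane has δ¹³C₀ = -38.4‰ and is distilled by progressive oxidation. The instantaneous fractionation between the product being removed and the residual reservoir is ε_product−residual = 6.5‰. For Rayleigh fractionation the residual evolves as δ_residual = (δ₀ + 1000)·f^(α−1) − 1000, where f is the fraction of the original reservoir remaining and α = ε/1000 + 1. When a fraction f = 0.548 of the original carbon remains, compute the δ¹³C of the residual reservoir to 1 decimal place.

-42.2‰

Rayleigh residual: δ_res = (δ₀ + 1000)·f^(α−1) − 1000
α = ε/1000 + 1 = 1.00650, so α − 1 = 0.00650
f^(α−1) = 0.548^(0.00650) = 0.996098
δ_res = (-38.4 + 1000) × 0.996098 − 1000 = 957.848 − 1000 = -42.15‰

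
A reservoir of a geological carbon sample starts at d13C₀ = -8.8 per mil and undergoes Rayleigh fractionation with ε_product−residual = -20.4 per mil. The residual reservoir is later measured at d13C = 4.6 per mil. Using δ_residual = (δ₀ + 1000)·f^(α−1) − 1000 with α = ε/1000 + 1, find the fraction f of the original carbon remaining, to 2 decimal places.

0.52

α − 1 = ε/1000 = -0.0204
(δ_res + 1000)/(δ₀ + 1000) = (4.6 + 1000)/(-8.8 + 1000) = 1004.6/991.2 = 1.013519
f = 1.013519^(1/-0.0204) = exp(ln(1.013519)/-0.0204) = exp(0.01343/-0.0204)
f = exp(-0.6583) = 0.5178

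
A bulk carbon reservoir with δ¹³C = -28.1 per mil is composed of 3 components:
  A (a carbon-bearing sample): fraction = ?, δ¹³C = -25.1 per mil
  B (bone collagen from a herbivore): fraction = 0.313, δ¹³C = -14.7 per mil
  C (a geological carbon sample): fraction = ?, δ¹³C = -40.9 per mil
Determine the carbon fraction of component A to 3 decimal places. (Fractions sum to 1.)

Let f_A and f_C be the unknown fractions; fractions sum to 1 so f_A + f_C = 0.687.
Mass balance: Σ fᵢ·δᵢ = δ_bulk ⇒ f_A·(-25.1) + f_C·(-40.9) = -28.1 − (-4.601) = -23.499
Substitute f_C = 0.687 − f_A:
f_A·(-25.1 − -40.9) = -23.499 − 0.687×(-40.9) = 4.599
f_A = 4.599 / 15.8 = 0.2911

0.291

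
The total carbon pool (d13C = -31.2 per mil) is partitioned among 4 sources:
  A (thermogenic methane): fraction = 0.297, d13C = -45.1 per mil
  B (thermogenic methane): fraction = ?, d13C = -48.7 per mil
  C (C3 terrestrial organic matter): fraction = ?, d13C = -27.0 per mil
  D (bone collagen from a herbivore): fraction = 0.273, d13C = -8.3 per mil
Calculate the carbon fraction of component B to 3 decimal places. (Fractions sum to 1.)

Let f_B and f_C be the unknown fractions; fractions sum to 1 so f_B + f_C = 0.430.
Mass balance: Σ fᵢ·δᵢ = δ_bulk ⇒ f_B·(-48.7) + f_C·(-27.0) = -31.2 − (-15.661) = -15.539
Substitute f_C = 0.430 − f_B:
f_B·(-48.7 − -27.0) = -15.539 − 0.430×(-27.0) = -3.929
f_B = -3.929 / -21.7 = 0.1811

0.181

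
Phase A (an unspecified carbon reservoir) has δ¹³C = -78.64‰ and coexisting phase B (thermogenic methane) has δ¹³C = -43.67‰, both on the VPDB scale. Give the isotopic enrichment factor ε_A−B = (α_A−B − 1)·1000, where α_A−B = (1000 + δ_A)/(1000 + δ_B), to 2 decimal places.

-36.57‰

α_A−B = (1000 + -78.64) / (1000 + -43.67) = 921.36 / 956.33 = 0.963433
ε_A−B = (0.963433 − 1) × 1000 = -36.567‰
(The approximation ε ≈ δ_A − δ_B would give -34.97‰.)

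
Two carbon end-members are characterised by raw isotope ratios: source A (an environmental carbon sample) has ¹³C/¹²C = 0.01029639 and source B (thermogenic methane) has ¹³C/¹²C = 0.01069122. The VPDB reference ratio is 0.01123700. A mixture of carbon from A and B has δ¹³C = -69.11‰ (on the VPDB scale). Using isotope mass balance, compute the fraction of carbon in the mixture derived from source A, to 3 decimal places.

0.585

δ_A = (0.01029639/0.01123700 − 1)×1000 = (0.916293 − 1)×1000 = -83.707‰
δ_B = (0.01069122/0.01123700 − 1)×1000 = (0.951430 − 1)×1000 = -48.570‰
f_A = (δ_mix − δ_B)/(δ_A − δ_B) = (-69.11 − (-48.570))/(-83.707 − (-48.570))
f_A = -20.540 / -35.137 = 0.5846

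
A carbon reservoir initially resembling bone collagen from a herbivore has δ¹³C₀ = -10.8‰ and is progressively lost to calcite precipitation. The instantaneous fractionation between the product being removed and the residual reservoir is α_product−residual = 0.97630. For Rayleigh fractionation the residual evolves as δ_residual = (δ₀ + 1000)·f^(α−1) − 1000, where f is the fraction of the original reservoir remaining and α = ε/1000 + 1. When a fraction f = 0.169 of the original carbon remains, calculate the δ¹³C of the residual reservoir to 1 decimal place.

Rayleigh residual: δ_res = (δ₀ + 1000)·f^(α−1) − 1000
α − 1 = -0.02370
f^(α−1) = 0.169^(-0.02370) = 1.043035
δ_res = (-10.8 + 1000) × 1.043035 − 1000 = 1031.771 − 1000 = 31.77‰

31.8‰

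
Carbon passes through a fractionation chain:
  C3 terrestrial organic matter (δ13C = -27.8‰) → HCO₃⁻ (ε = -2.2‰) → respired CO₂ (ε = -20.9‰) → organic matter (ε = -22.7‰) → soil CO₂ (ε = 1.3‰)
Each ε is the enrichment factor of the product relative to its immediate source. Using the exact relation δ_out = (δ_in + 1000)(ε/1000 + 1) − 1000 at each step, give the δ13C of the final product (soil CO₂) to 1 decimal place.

step 1: δ = (-27.80 + 1000)·(-2.2/1000 + 1) − 1000 = -29.94‰
step 2: δ = (-29.94 + 1000)·(-20.9/1000 + 1) − 1000 = -50.21‰
step 3: δ = (-50.21 + 1000)·(-22.7/1000 + 1) − 1000 = -71.77‰
step 4: δ = (-71.77 + 1000)·(1.3/1000 + 1) − 1000 = -70.57‰

-70.6‰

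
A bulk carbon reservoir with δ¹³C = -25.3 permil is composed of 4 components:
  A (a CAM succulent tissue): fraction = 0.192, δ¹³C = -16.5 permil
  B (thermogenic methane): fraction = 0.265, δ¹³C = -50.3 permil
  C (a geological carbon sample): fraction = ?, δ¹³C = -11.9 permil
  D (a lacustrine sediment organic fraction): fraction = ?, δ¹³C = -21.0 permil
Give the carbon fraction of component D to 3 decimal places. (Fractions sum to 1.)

0.257

Let f_D and f_C be the unknown fractions; fractions sum to 1 so f_D + f_C = 0.543.
Mass balance: Σ fᵢ·δᵢ = δ_bulk ⇒ f_D·(-21.0) + f_C·(-11.9) = -25.3 − (-16.497) = -8.803
Substitute f_C = 0.543 − f_D:
f_D·(-21.0 − -11.9) = -8.803 − 0.543×(-11.9) = -2.341
f_D = -2.341 / -9.1 = 0.2572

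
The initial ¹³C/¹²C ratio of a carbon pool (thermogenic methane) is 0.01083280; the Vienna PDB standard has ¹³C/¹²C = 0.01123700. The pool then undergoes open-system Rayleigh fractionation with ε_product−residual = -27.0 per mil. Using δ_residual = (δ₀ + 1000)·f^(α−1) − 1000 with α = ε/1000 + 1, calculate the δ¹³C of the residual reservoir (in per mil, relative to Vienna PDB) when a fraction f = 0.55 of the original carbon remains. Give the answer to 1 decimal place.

δ₀ = (0.01083280/0.01123700 − 1)×1000 = (0.964030 − 1)×1000 = -35.970 per mil
α − 1 = ε/1000 = -0.0270
f^(α−1) = 0.55^(-0.0270) = 1.016273
δ_res = (-35.970 + 1000) × 1.016273 − 1000 = 979.717 − 1000 = -20.28 per mil

-20.3 per mil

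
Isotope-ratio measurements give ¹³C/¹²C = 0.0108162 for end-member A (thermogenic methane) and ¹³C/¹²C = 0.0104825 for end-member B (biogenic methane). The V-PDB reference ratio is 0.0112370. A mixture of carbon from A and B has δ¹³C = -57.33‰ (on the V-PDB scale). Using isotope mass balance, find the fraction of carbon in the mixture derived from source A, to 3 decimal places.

δ_A = (0.0108162/0.0112370 − 1)×1000 = (0.962552 − 1)×1000 = -37.448‰
δ_B = (0.0104825/0.0112370 − 1)×1000 = (0.932856 − 1)×1000 = -67.144‰
f_A = (δ_mix − δ_B)/(δ_A − δ_B) = (-57.33 − (-67.144))/(-37.448 − (-67.144))
f_A = 9.814 / 29.697 = 0.3305

0.330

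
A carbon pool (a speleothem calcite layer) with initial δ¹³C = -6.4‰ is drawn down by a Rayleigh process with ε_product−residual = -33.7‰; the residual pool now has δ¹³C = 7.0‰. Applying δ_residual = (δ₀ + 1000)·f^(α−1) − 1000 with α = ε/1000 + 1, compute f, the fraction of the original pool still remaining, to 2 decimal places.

0.67

α − 1 = ε/1000 = -0.0337
(δ_res + 1000)/(δ₀ + 1000) = (7.0 + 1000)/(-6.4 + 1000) = 1007.0/993.6 = 1.013486
f = 1.013486^(1/-0.0337) = exp(ln(1.013486)/-0.0337) = exp(0.01340/-0.0337)
f = exp(-0.3975) = 0.6720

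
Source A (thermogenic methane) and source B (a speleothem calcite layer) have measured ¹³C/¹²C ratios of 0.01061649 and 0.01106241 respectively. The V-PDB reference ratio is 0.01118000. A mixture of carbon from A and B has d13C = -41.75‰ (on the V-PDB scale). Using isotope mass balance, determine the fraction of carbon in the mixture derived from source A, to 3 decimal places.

δ_A = (0.01061649/0.01118000 − 1)×1000 = (0.949597 − 1)×1000 = -50.403‰
δ_B = (0.01106241/0.01118000 − 1)×1000 = (0.989482 − 1)×1000 = -10.518‰
f_A = (δ_mix − δ_B)/(δ_A − δ_B) = (-41.75 − (-10.518))/(-50.403 − (-10.518))
f_A = -31.232 / -39.886 = 0.7830

0.783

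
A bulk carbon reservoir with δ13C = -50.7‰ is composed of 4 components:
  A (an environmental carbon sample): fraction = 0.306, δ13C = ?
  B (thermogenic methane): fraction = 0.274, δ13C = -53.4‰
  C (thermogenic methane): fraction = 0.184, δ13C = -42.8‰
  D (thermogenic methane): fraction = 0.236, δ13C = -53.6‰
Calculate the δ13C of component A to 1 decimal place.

Isotope mass balance: δ_bulk = Σ fᵢ·δᵢ.
-50.7 = 0.306×δ_A + 0.274×(-53.4) + 0.184×(-42.8) + 0.236×(-53.6)
0.306·δ_A = -50.7 − (-35.156) = -15.544
δ_A = -15.544 / 0.306 = -50.80‰

-50.8‰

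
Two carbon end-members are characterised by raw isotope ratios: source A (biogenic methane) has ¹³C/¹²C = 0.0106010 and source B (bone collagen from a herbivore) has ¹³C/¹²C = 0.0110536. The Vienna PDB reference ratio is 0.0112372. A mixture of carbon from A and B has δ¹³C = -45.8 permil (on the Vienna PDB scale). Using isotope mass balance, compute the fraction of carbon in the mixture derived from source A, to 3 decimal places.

δ_A = (0.0106010/0.0112372 − 1)×1000 = (0.943384 − 1)×1000 = -56.616 permil
δ_B = (0.0110536/0.0112372 − 1)×1000 = (0.983661 − 1)×1000 = -16.339 permil
f_A = (δ_mix − δ_B)/(δ_A − δ_B) = (-45.8 − (-16.339))/(-56.616 − (-16.339))
f_A = -29.461 / -40.277 = 0.7315

0.731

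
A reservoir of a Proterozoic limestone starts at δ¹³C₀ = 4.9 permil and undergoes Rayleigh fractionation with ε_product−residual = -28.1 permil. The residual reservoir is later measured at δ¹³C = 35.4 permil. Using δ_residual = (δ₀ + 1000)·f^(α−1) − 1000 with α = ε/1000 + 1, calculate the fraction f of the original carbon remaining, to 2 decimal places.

α − 1 = ε/1000 = -0.0281
(δ_res + 1000)/(δ₀ + 1000) = (35.4 + 1000)/(4.9 + 1000) = 1035.4/1004.9 = 1.030351
f = 1.030351^(1/-0.0281) = exp(ln(1.030351)/-0.0281) = exp(0.02990/-0.0281)
f = exp(-1.0640) = 0.3451

0.35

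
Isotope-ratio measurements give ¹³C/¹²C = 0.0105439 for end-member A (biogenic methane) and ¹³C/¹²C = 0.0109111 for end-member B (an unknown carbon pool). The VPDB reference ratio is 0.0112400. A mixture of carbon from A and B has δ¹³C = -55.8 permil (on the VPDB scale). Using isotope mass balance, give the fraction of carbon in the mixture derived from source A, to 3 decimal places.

δ_A = (0.0105439/0.0112400 − 1)×1000 = (0.938069 − 1)×1000 = -61.931 permil
δ_B = (0.0109111/0.0112400 − 1)×1000 = (0.970738 − 1)×1000 = -29.262 permil
f_A = (δ_mix − δ_B)/(δ_A − δ_B) = (-55.8 − (-29.262))/(-61.931 − (-29.262))
f_A = -26.538 / -32.669 = 0.8123

0.812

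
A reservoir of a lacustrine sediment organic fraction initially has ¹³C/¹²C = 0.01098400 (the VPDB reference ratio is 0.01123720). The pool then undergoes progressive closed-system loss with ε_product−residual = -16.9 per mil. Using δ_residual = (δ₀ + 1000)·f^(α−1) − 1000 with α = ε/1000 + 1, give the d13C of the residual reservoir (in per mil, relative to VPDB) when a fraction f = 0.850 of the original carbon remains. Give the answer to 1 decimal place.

-19.8 per mil

δ₀ = (0.01098400/0.01123720 − 1)×1000 = (0.977468 − 1)×1000 = -22.532 per mil
α − 1 = ε/1000 = -0.0169
f^(α−1) = 0.850^(-0.0169) = 1.002750
δ_res = (-22.532 + 1000) × 1.002750 − 1000 = 980.156 − 1000 = -19.84 per mil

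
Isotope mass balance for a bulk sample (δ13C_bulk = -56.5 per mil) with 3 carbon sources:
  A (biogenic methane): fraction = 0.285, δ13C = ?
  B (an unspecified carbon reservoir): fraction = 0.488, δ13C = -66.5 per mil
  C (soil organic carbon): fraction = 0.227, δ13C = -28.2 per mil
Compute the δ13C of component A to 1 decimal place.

Isotope mass balance: δ_bulk = Σ fᵢ·δᵢ.
-56.5 = 0.285×δ_A + 0.488×(-66.5) + 0.227×(-28.2)
0.285·δ_A = -56.5 − (-38.853) = -17.647
δ_A = -17.647 / 0.285 = -61.92 per mil

-61.9 per mil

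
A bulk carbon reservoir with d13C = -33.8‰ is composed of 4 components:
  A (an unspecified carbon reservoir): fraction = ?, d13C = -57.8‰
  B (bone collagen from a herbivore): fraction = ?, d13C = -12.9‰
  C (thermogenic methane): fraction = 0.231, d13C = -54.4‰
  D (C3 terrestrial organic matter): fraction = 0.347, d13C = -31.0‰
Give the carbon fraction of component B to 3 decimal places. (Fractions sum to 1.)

Let f_B and f_A be the unknown fractions; fractions sum to 1 so f_B + f_A = 0.422.
Mass balance: Σ fᵢ·δᵢ = δ_bulk ⇒ f_B·(-12.9) + f_A·(-57.8) = -33.8 − (-23.323) = -10.477
Substitute f_A = 0.422 − f_B:
f_B·(-12.9 − -57.8) = -10.477 − 0.422×(-57.8) = 13.915
f_B = 13.915 / 44.9 = 0.3099

0.310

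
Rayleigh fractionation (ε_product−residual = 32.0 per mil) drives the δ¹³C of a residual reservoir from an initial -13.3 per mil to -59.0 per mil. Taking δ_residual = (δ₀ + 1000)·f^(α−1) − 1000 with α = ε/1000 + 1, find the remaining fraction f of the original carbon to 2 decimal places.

0.23

α − 1 = ε/1000 = 0.0320
(δ_res + 1000)/(δ₀ + 1000) = (-59.0 + 1000)/(-13.3 + 1000) = 941.0/986.7 = 0.953684
f = 0.953684^(1/0.0320) = exp(ln(0.953684)/0.0320) = exp(-0.04742/0.0320)
f = exp(-1.4820) = 0.2272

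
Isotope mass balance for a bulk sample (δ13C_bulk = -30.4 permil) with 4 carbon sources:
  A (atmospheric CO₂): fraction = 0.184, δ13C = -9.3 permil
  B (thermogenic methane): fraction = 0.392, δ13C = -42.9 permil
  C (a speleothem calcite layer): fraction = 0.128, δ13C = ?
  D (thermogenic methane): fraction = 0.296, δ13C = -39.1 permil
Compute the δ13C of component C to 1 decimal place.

Isotope mass balance: δ_bulk = Σ fᵢ·δᵢ.
-30.4 = 0.184×(-9.3) + 0.392×(-42.9) + 0.128×δ_C + 0.296×(-39.1)
0.128·δ_C = -30.4 − (-30.102) = -0.298
δ_C = -0.298 / 0.128 = -2.33 permil

-2.3 permil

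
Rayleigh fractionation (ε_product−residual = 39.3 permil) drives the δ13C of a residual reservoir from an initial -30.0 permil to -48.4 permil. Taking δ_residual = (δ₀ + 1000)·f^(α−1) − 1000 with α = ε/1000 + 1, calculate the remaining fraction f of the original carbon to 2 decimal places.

α − 1 = ε/1000 = 0.0393
(δ_res + 1000)/(δ₀ + 1000) = (-48.4 + 1000)/(-30.0 + 1000) = 951.6/970.0 = 0.981031
f = 0.981031^(1/0.0393) = exp(ln(0.981031)/0.0393) = exp(-0.01915/0.0393)
f = exp(-0.4873) = 0.6143

0.61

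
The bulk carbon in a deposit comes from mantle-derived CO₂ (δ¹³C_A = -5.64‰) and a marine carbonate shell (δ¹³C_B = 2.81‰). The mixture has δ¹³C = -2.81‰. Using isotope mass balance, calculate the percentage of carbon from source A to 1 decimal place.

δ_mix = f_A·δ_A + (1 − f_A)·δ_B  ⇒  f_A = (δ_mix − δ_B)/(δ_A − δ_B)
f_A = (-2.81 − (2.81)) / (-5.64 − (2.81))
f_A = -5.62 / -8.45 = 0.6651

66.5%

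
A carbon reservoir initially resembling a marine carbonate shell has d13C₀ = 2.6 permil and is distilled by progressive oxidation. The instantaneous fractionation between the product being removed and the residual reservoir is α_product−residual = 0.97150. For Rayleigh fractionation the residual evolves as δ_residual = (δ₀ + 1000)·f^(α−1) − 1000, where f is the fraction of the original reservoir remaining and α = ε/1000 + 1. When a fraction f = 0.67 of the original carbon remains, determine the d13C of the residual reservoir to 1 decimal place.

Rayleigh residual: δ_res = (δ₀ + 1000)·f^(α−1) − 1000
α − 1 = -0.02850
f^(α−1) = 0.67^(-0.02850) = 1.011479
δ_res = (2.6 + 1000) × 1.011479 − 1000 = 1014.109 − 1000 = 14.11 permil

14.1 permil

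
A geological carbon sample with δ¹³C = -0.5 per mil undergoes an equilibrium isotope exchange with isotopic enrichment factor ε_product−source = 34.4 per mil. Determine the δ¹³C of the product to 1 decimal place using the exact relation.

33.9 per mil

To first order, δ_product ≈ δ_source + ε = 33.9 per mil.
Exactly, δ_product = (δ_source + 1000)·(ε/1000 + 1) − 1000.
δ_product = (-0.5 + 1000) × (34.4/1000 + 1) − 1000
δ_product = 33.88 per mil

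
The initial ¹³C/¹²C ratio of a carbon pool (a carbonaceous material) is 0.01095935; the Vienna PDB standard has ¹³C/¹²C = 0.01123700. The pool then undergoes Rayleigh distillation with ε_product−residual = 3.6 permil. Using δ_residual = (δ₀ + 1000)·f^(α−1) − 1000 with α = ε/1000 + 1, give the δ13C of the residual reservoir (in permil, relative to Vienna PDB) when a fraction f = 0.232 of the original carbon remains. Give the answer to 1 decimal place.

δ₀ = (0.01095935/0.01123700 − 1)×1000 = (0.975291 − 1)×1000 = -24.709 permil
α − 1 = ε/1000 = 0.0036
f^(α−1) = 0.232^(0.0036) = 0.994754
δ_res = (-24.709 + 1000) × 0.994754 − 1000 = 970.175 − 1000 = -29.82 permil

-29.8 permil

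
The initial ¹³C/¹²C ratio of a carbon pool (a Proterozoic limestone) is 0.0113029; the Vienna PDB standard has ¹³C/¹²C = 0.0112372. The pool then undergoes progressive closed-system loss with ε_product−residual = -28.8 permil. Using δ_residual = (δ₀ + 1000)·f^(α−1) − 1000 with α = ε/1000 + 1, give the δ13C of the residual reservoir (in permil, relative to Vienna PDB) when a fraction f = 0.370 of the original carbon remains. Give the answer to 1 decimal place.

35.1 permil

δ₀ = (0.0113029/0.0112372 − 1)×1000 = (1.005847 − 1)×1000 = 5.847 permil
α − 1 = ε/1000 = -0.0288
f^(α−1) = 0.370^(-0.0288) = 1.029048
δ_res = (5.847 + 1000) × 1.029048 − 1000 = 1035.065 − 1000 = 35.06 permil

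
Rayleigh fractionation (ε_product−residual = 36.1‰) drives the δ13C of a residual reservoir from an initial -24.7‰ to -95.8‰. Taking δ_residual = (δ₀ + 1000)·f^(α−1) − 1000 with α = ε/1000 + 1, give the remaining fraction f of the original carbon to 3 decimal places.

α − 1 = ε/1000 = 0.0361
(δ_res + 1000)/(δ₀ + 1000) = (-95.8 + 1000)/(-24.7 + 1000) = 904.2/975.3 = 0.927099
f = 0.927099^(1/0.0361) = exp(ln(0.927099)/0.0361) = exp(-0.07569/0.0361)
f = exp(-2.0968) = 0.1228

0.123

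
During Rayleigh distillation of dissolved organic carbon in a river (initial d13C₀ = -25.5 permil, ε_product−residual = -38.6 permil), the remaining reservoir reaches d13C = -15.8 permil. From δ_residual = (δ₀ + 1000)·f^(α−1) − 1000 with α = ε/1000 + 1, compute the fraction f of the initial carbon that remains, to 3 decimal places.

α − 1 = ε/1000 = -0.0386
(δ_res + 1000)/(δ₀ + 1000) = (-15.8 + 1000)/(-25.5 + 1000) = 984.2/974.5 = 1.009954
f = 1.009954^(1/-0.0386) = exp(ln(1.009954)/-0.0386) = exp(0.00990/-0.0386)
f = exp(-0.2566) = 0.7737

0.774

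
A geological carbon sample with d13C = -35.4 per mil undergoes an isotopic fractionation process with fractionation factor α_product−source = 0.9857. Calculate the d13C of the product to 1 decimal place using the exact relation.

δ_product = (δ_source + 1000)·α − 1000
δ_product = (-35.4 + 1000) × 0.9857 − 1000
δ_product = 950.806 − 1000 = -49.19 per mil

-49.2 per mil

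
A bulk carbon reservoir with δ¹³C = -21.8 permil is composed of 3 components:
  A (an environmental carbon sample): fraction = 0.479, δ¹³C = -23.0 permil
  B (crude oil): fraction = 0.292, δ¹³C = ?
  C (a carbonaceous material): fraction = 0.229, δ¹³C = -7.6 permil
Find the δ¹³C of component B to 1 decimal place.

Isotope mass balance: δ_bulk = Σ fᵢ·δᵢ.
-21.8 = 0.479×(-23.0) + 0.292×δ_B + 0.229×(-7.6)
0.292·δ_B = -21.8 − (-12.757) = -9.043
δ_B = -9.043 / 0.292 = -30.97 permil

-31.0 permil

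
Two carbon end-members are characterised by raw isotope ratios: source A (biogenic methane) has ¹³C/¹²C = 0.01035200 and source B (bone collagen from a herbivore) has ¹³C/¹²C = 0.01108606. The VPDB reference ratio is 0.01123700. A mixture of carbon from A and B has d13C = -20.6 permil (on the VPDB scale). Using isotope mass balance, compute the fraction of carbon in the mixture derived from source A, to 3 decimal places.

0.110

δ_A = (0.01035200/0.01123700 − 1)×1000 = (0.921242 − 1)×1000 = -78.758 permil
δ_B = (0.01108606/0.01123700 − 1)×1000 = (0.986568 − 1)×1000 = -13.432 permil
f_A = (δ_mix − δ_B)/(δ_A − δ_B) = (-20.6 − (-13.432))/(-78.758 − (-13.432))
f_A = -7.168 / -65.325 = 0.1097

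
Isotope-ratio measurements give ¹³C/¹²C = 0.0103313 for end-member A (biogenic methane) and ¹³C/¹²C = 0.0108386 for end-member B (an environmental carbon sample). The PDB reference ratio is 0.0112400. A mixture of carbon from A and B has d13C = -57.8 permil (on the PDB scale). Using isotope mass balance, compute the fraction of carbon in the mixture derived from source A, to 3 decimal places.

δ_A = (0.0103313/0.0112400 − 1)×1000 = (0.919155 − 1)×1000 = -80.845 permil
δ_B = (0.0108386/0.0112400 − 1)×1000 = (0.964288 − 1)×1000 = -35.712 permil
f_A = (δ_mix − δ_B)/(δ_A − δ_B) = (-57.8 − (-35.712))/(-80.845 − (-35.712))
f_A = -22.088 / -45.133 = 0.4894

0.489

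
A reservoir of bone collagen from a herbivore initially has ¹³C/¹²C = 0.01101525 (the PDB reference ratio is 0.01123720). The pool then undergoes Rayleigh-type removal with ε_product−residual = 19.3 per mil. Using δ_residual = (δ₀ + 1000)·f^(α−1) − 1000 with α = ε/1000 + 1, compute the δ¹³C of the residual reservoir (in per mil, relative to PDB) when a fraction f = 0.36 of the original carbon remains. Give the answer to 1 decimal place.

δ₀ = (0.01101525/0.01123720 − 1)×1000 = (0.980249 − 1)×1000 = -19.751 per mil
α − 1 = ε/1000 = 0.0193
f^(α−1) = 0.36^(0.0193) = 0.980475
δ_res = (-19.751 + 1000) × 0.980475 − 1000 = 961.110 − 1000 = -38.89 per mil

-38.9 per mil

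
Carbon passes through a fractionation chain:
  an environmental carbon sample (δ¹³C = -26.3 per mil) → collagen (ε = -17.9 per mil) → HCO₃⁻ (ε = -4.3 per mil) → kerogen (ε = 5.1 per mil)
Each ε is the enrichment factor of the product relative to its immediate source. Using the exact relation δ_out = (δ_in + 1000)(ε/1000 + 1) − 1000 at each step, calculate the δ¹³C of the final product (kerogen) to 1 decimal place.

step 1: δ = (-26.30 + 1000)·(-17.9/1000 + 1) − 1000 = -43.73 per mil
step 2: δ = (-43.73 + 1000)·(-4.3/1000 + 1) − 1000 = -47.84 per mil
step 3: δ = (-47.84 + 1000)·(5.1/1000 + 1) − 1000 = -42.99 per mil

-43.0 per mil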